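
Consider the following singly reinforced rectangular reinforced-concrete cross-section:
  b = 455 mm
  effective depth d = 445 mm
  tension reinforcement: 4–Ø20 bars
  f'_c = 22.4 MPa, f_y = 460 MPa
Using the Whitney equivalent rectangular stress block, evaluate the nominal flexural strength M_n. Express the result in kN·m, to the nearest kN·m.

A_s = 4 × 314 = 1256 mm².
T = A_s f_y = 1256 × 460 = 577760 N = 577.76 kN.
From C = T: a = T/(0.85 f'_c b) = 577760/(0.85 × 22.4 × 455) = 66.69 mm.
M_n = T(d − a/2) = 577.76 kN × (445 − 33.345) mm = 237.84 kN·m.

M_n ≈ 238 kN·m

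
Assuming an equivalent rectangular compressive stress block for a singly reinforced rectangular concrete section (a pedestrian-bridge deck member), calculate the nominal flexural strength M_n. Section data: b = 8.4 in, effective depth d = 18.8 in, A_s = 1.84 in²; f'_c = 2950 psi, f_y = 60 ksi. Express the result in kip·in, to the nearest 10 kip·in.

M_n ≈ 1790 kip·in

T = A_s f_y = 1.84 × 60 = 110.4 kips.
a = T/(0.85 f'_c b) = 110.4/(0.85 × 2.95 × 8.4) = 5.241 in.
M_n = T(d − a/2) = 110.4 × (18.8 − 2.6205) = 1786.2 kip·in.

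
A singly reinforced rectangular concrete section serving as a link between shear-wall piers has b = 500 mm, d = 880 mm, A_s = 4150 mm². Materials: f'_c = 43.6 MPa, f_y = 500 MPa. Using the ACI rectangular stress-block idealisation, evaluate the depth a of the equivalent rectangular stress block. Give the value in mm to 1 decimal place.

a ≈ 112.0 mm

T = A_s f_y = 4150 × 500 = 2075000 N = 2075 kN.
Setting C = 0.85 f'_c a b equal to T: a = 2075000/(0.85 × 43.6 × 500) = 112.0 mm.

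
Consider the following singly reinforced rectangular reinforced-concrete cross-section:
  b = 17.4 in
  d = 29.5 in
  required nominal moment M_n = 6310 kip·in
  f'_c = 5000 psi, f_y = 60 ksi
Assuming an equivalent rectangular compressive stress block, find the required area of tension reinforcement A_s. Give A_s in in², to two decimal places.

From M_n = 0.85 f'_c a b (d − a/2):
a = d − √(d² − 2M_n/(0.85 f'_c b)) = 29.5 − √(29.5² − 2 × 6310/(0.85 × 5 × 17.4)) = 3.050 in.
A_s = 0.85 f'_c a b / f_y = 0.85 × 5 × 3.050 × 17.4 / 60 = 3.759 in².

A_s ≈ 3.76 in²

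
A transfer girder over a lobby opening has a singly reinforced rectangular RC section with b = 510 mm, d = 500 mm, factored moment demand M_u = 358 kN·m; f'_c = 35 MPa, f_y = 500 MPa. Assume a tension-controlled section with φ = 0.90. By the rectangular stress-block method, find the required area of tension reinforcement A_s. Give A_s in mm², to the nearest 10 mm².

M_n = M_u/φ = 358/0.90 = 397.778 kN·m.
With M_n = 0.85 f'_c a b (d − a/2), solve the quadratic for a:
a = d − √(d² − 2M_n/(0.85 f'_c b)) = 500 − √(500² − 2 × 397.778×10⁶/(0.85 × 35 × 510)) = 55.52 mm.
A_s = 0.85 f'_c a b / f_y = 0.85 × 35 × 55.52 × 510 / 500 = 1684.8 mm².

A_s ≈ 1680 mm²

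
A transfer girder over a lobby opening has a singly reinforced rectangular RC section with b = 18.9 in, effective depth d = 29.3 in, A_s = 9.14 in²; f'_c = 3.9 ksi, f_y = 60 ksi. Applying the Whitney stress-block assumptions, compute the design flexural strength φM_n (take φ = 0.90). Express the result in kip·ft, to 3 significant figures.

φM_n ≈ 1030 kip·ft

T = A_s f_y = 9.14 × 60 = 548.4 kips.
a = T/(0.85 f'_c b) = 548.4/(0.85 × 3.9 × 18.9) = 8.753 in.
M_n = T(d − a/2) = 548.4 × (29.3 − 4.3765) = 13668.0 kip·in = 13668.0/12 = 1139.00 kip·ft.
φM_n = 0.90 × 1139.00 = 1025.10 kip·ft.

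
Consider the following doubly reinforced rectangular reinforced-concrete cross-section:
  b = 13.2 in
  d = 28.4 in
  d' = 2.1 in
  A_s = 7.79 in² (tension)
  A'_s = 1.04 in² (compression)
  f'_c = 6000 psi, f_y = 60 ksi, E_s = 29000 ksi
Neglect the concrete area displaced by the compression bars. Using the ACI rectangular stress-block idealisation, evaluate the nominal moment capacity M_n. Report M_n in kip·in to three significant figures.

Assume both steels yield.
a = (A_s − A'_s) f_y/(0.85 f'_c b) = (7.79 − 1.04) × 60/(0.85 × 6 × 13.2) = 6.016 in.
c = a/β₁ = 6.016/0.75 = 8.021 in; ε'_s = 0.003(c − d')/c = 0.0022 ≥ ε_y = 0.0021, so the compression steel yields.
M_n = (A_s − A'_s) f_y (d − a/2) + A'_s f_y (d − d') = 405 × (28.4 − 3.008) + 62.4 × (28.4 − 2.1) = 10283.8 + 1641.1 = 11924.9 kip·in.

M_n ≈ 11900 kip·in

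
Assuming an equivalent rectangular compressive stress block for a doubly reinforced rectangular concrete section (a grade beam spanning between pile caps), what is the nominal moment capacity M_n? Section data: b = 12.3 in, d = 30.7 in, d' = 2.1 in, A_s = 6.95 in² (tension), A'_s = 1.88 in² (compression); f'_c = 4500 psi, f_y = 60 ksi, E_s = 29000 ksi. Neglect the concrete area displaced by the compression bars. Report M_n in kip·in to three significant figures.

Assume both steels yield.
a = (A_s − A'_s) f_y/(0.85 f'_c b) = (6.95 − 1.88) × 60/(0.85 × 4.5 × 12.3) = 6.466 in.
c = a/β₁ = 6.466/0.825 = 7.838 in; ε'_s = 0.003(c − d')/c = 0.0022 ≥ ε_y = 0.0021, so the compression steel yields.
M_n = (A_s − A'_s) f_y (d − a/2) + A'_s f_y (d − d') = 304.2 × (30.7 − 3.233) + 112.8 × (30.7 − 2.1) = 8355.5 + 3226.1 = 11581.6 kip·in.

M_n ≈ 11600 kip·in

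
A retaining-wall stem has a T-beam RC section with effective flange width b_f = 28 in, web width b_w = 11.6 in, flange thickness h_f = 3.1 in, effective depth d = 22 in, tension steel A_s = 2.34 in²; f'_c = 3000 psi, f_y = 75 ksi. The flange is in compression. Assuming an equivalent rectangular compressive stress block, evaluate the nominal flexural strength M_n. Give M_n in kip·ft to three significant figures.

Tension: T = A_s f_y = 2.34 × 75 = 175.5 kips.
Try a within the flange: a = T/(0.85 f'_c b_f) = 175.5/(0.85 × 3 × 28) = 2.458 in.
Since a = 2.458 ≤ h_f = 3.1 in, the stress block lies entirely in the flange; analyse as a rectangular beam of width b_f.
M_n = T(d − a/2) = 175.5 × (22 − 1.229) = 3645.3 kip·in.
M_n = 3645.3/12 = 303.78 kip·ft.

M_n ≈ 304 kip·ft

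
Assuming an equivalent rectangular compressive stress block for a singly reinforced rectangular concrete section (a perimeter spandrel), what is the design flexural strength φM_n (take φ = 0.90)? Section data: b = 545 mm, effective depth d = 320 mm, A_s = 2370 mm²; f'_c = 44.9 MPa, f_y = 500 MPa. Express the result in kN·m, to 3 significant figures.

φM_n ≈ 311 kN·m

T = A_s f_y = 2370 × 500 = 1185000 N = 1185 kN.
From C = T: a = T/(0.85 f'_c b) = 1185000/(0.85 × 44.9 × 545) = 56.97 mm.
M_n = T(d − a/2) = 1185 kN × (320 − 28.485) mm = 345.45 kN·m.
φM_n = 0.90 × 345.45 = 310.91 kN·m.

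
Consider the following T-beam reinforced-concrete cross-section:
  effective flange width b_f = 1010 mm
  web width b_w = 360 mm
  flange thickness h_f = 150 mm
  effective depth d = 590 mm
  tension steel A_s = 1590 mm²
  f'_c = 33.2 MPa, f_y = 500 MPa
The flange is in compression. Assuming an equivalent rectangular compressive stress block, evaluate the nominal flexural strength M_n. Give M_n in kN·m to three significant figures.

Tension: T = A_s f_y = 1590 × 500 = 795000 N.
Try a within the flange: a = T/(0.85 f'_c b_f) = 795000/(0.85 × 33.2 × 1010) = 27.89 mm.
Since a = 27.89 ≤ h_f = 150 mm, the stress block lies entirely in the flange; analyse as a rectangular beam of width b_f.
M_n = T(d − a/2) = 795000 × (590 − 13.945) = 457.96 × 10⁶ N·mm.
M_n = 457.96 kN·m.

M_n ≈ 458 kN·m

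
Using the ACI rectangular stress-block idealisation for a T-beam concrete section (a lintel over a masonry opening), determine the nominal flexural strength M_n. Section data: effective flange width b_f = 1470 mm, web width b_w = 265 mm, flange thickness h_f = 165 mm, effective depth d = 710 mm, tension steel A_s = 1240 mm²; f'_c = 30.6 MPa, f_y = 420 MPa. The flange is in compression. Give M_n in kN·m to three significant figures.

M_n ≈ 366 kN·m

Tension: T = A_s f_y = 1240 × 420 = 520800 N.
Try a within the flange: a = T/(0.85 f'_c b_f) = 520800/(0.85 × 30.6 × 1470) = 13.62 mm.
Since a = 13.62 ≤ h_f = 165 mm, the stress block lies entirely in the flange; analyse as a rectangular beam of width b_f.
M_n = T(d − a/2) = 520800 × (710 − 6.81) = 366.22 × 10⁶ N·mm.
M_n = 366.22 kN·m.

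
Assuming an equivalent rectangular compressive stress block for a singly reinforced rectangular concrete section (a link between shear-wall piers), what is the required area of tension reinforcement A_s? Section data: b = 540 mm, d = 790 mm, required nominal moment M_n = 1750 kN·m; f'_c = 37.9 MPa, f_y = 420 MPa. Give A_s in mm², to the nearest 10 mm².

With M_n = 0.85 f'_c a b (d − a/2), solve the quadratic for a:
a = d − √(d² − 2M_n/(0.85 f'_c b)) = 790 − √(790² − 2 × 1750×10⁶/(0.85 × 37.9 × 540)) = 139.69 mm.
A_s = 0.85 f'_c a b / f_y = 0.85 × 37.9 × 139.69 × 540 / 420 = 5785.9 mm².

A_s ≈ 5790 mm²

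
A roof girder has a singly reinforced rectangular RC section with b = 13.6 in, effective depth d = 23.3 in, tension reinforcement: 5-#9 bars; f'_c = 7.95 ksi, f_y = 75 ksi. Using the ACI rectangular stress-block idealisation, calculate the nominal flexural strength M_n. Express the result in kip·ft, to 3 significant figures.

A_s = 5 × 1 = 5 in².
T = A_s f_y = 5 × 75 = 375 kips.
a = T/(0.85 f'_c b) = 375/(0.85 × 7.95 × 13.6) = 4.080 in.
M_n = T(d − a/2) = 375 × (23.3 − 2.04) = 7972.5 kip·in = 7972.5/12 = 664.38 kip·ft.

M_n ≈ 664 kip·ft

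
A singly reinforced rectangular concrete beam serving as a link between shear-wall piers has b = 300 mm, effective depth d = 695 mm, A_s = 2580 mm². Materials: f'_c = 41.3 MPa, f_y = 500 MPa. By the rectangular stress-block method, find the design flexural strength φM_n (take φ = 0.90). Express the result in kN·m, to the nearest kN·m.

φM_n ≈ 736 kN·m

T = A_s f_y = 2580 × 500 = 1290000 N = 1290 kN.
From C = T: a = T/(0.85 f'_c b) = 1290000/(0.85 × 41.3 × 300) = 122.49 mm.
M_n = T(d − a/2) = 1290 kN × (695 − 61.245) mm = 817.54 kN·m.
φM_n = 0.90 × 817.54 = 735.79 kN·m.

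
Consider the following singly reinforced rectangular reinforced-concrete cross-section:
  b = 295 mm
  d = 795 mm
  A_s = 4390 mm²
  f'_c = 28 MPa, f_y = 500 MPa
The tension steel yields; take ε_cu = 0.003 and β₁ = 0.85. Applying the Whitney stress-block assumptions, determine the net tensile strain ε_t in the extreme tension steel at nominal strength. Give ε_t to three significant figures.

ε_t ≈ 0.00348

a = A_s f_y/(0.85 f'_c b) = 312.63 mm.
β₁ = 0.85, so c = a/β₁ = 312.63/0.85 = 367.80 mm.
From the linear strain diagram with ε_cu = 0.003: ε_t = 0.003 (d − c)/c = 0.003 × (795 − 367.80)/367.80 = 0.00348.
ε_t < 0.004 — the section is over-reinforced for flexure under ACI limits.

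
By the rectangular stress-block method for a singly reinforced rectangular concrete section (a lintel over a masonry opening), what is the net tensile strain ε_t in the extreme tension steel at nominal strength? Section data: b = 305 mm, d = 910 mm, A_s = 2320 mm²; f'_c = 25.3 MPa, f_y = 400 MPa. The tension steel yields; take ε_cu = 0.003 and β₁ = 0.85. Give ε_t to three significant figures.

a = A_s f_y/(0.85 f'_c b) = 141.48 mm.
β₁ = 0.85, so c = a/β₁ = 141.48/0.85 = 166.45 mm.
From the linear strain diagram with ε_cu = 0.003: ε_t = 0.003 (d − c)/c = 0.003 × (910 − 166.45)/166.45 = 0.0134.
Since ε_t ≥ 0.005, the section is tension-controlled.

ε_t ≈ 0.0134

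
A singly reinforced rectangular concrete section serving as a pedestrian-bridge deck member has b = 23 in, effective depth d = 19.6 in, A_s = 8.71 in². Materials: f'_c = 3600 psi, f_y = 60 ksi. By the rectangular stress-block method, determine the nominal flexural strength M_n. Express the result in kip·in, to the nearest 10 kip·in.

T = A_s f_y = 8.71 × 60 = 522.6 kips.
a = T/(0.85 f'_c b) = 522.6/(0.85 × 3.6 × 23) = 7.425 in.
M_n = T(d − a/2) = 522.6 × (19.6 − 3.7125) = 8302.8 kip·in.

M_n ≈ 8300 kip·in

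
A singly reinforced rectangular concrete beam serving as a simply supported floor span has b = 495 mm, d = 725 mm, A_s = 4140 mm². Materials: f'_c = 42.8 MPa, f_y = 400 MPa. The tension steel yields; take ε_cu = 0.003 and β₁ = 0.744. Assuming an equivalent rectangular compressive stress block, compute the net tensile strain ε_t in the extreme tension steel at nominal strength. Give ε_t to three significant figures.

ε_t ≈ 0.0146

a = A_s f_y/(0.85 f'_c b) = 91.96 mm.
β₁ = 0.744, so c = a/β₁ = 91.96/0.744 = 123.60 mm.
From the linear strain diagram with ε_cu = 0.003: ε_t = 0.003 (d − c)/c = 0.003 × (725 − 123.60)/123.60 = 0.0146.
Since ε_t ≥ 0.005, the section is tension-controlled.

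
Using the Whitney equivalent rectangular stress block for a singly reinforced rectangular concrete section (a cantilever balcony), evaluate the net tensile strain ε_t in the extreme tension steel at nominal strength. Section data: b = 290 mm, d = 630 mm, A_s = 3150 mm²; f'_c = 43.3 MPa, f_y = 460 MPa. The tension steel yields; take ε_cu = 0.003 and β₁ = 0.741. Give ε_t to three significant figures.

ε_t ≈ 0.00732

a = A_s f_y/(0.85 f'_c b) = 135.76 mm.
β₁ = 0.741, so c = a/β₁ = 135.76/0.741 = 183.21 mm.
From the linear strain diagram with ε_cu = 0.003: ε_t = 0.003 (d − c)/c = 0.003 × (630 − 183.21)/183.21 = 0.00732.
Since ε_t ≥ 0.005, the section is tension-controlled.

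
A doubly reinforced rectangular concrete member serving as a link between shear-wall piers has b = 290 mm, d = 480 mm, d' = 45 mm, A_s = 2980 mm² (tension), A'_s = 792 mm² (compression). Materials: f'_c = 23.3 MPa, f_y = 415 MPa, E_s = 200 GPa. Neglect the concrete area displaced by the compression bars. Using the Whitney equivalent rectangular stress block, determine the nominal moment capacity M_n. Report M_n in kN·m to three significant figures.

Assume both tension and compression steel yield.
Net tension couple steel: A_s − A'_s = 2188 mm².
a = (A_s − A'_s) f_y / (0.85 f'_c b) = 908020/(0.85 × 23.3 × 290) = 158.10 mm.
c = a/β₁ = 158.10/0.85 = 186.00 mm; ε'_s = 0.003(c − d')/c = 0.0023 ≥ f_y/E_s = 0.0021, so compression steel does yield.
M_n = (A_s − A'_s) f_y (d − a/2) + A'_s f_y (d − d') = [908020 × (480 − 79.05) + 328680 × (480 − 45)] × 10⁻⁶ = 364.07 + 142.98 = 507.05 kN·m.

M_n ≈ 507 kN·m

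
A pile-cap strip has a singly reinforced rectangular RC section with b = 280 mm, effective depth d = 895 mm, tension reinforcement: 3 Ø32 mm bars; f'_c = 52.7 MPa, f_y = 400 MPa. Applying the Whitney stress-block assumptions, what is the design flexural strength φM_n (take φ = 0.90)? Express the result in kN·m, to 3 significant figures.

φM_n ≈ 744 kN·m

A_s = 3 × 804 = 2412 mm².
T = A_s f_y = 2412 × 400 = 964800 N = 964.8 kN.
From C = T: a = T/(0.85 f'_c b) = 964800/(0.85 × 52.7 × 280) = 76.92 mm.
M_n = T(d − a/2) = 964.8 kN × (895 − 38.46) mm = 826.39 kN·m.
φM_n = 0.90 × 826.39 = 743.75 kN·m.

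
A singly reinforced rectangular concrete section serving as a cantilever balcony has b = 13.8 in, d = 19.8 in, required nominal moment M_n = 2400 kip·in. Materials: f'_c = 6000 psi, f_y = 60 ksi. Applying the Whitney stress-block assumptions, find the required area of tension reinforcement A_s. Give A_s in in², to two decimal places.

A_s ≈ 2.12 in²

From M_n = 0.85 f'_c a b (d − a/2):
a = d − √(d² − 2M_n/(0.85 f'_c b)) = 19.8 − √(19.8² − 2 × 2400/(0.85 × 6 × 13.8)) = 1.804 in.
A_s = 0.85 f'_c a b / f_y = 0.85 × 6 × 1.804 × 13.8 / 60 = 2.116 in².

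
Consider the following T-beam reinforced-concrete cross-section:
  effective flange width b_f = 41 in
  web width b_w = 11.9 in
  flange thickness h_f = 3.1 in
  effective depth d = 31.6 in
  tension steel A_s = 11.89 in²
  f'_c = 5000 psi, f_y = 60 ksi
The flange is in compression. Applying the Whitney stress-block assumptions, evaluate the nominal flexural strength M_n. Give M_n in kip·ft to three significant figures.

M_n ≈ 1740 kip·ft

Tension: T = A_s f_y = 11.89 × 60 = 713.4 kips.
Try a within the flange: a = T/(0.85 f'_c b_f) = 713.4/(0.85 × 5 × 41) = 4.094 in.
a = 4.094 > h_f = 3.1 in: the block extends into the web. Split into flange-overhang and web parts.
C_f = 0.85 f'_c (b_f − b_w) h_f = 0.85 × 5 × (41 − 11.9) × 3.1 = 383.4 kips.
Remaining web compression depth: a_w = (T − C_f)/(0.85 f'_c b_w) = (713.4 − 383.4)/(0.85 × 5 × 11.9) = 6.525 in.
M_n = C_f(d − h_f/2) + (T − C_f)(d − a_w/2) = 383.4 × (31.6 − 1.55) + 330 × (31.6 − 3.2625) = 11521.2 + 9351.4 = 20872.6 kip·in.
M_n = 20872.6/12 = 1739.38 kip·ft.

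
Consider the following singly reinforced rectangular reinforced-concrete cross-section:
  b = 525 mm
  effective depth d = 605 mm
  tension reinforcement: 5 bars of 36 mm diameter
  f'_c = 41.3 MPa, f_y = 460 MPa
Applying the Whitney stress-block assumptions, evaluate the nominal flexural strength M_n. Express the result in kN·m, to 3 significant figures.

M_n ≈ 1270 kN·m

A_s = 5 × 1018 = 5090 mm².
T = A_s f_y = 5090 × 460 = 2341400 N = 2341.4 kN.
From C = T: a = T/(0.85 f'_c b) = 2341400/(0.85 × 41.3 × 525) = 127.04 mm.
M_n = T(d − a/2) = 2341.4 kN × (605 − 63.52) mm = 1267.82 kN·m.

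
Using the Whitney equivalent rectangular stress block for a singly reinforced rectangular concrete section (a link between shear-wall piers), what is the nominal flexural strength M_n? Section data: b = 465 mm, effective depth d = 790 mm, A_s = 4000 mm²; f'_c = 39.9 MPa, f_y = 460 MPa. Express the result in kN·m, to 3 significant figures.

T = A_s f_y = 4000 × 460 = 1840000 N = 1840 kN.
From C = T: a = T/(0.85 f'_c b) = 1840000/(0.85 × 39.9 × 465) = 116.67 mm.
M_n = T(d − a/2) = 1840 kN × (790 − 58.335) mm = 1346.26 kN·m.

M_n ≈ 1350 kN·m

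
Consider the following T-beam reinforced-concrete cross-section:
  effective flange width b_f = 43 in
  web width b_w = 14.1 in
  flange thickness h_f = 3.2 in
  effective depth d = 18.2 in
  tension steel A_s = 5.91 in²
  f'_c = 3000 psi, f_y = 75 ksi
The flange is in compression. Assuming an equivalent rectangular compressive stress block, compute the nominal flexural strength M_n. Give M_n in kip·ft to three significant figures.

M_n ≈ 591 kip·ft

Tension: T = A_s f_y = 5.91 × 75 = 443.25 kips.
Try a within the flange: a = T/(0.85 f'_c b_f) = 443.25/(0.85 × 3 × 43) = 4.042 in.
a = 4.042 > h_f = 3.2 in: the block extends into the web. Split into flange-overhang and web parts.
C_f = 0.85 f'_c (b_f − b_w) h_f = 0.85 × 3 × (43 − 14.1) × 3.2 = 235.8 kips.
Remaining web compression depth: a_w = (T − C_f)/(0.85 f'_c b_w) = (443.25 − 235.8)/(0.85 × 3 × 14.1) = 5.770 in.
M_n = C_f(d − h_f/2) + (T − C_f)(d − a_w/2) = 235.8 × (18.2 − 1.6) + 207.45 × (18.2 − 2.885) = 3914.3 + 3177.1 = 7091.4 kip·in.
M_n = 7091.4/12 = 590.95 kip·ft.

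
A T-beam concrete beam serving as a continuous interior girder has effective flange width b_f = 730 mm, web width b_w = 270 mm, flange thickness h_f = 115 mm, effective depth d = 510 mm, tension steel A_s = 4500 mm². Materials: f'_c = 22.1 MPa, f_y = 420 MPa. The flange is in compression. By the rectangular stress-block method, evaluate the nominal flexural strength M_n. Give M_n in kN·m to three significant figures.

Tension: T = A_s f_y = 4500 × 420 = 1890000 N.
Try a within the flange: a = T/(0.85 f'_c b_f) = 1890000/(0.85 × 22.1 × 730) = 137.82 mm.
a = 137.82 > h_f = 115 mm: the block extends into the web. Split into flange-overhang and web parts.
C_f = 0.85 f'_c (b_f − b_w) h_f = 0.85 × 22.1 × (730 − 270) × 115 = 993727 N.
Remaining web compression depth: a_w = (T − C_f)/(0.85 f'_c b_w) = (1890000 − 993727)/(0.85 × 22.1 × 270) = 176.71 mm.
M_n = C_f(d − h_f/2) + (T − C_f)(d − a_w/2) = 993727 × (510 − 57.5) + 896273 × (510 − 88.355) = 449.66 + 377.91 = 827.57 × 10⁶ N·mm.
M_n = 827.57 kN·m.

M_n ≈ 828 kN·m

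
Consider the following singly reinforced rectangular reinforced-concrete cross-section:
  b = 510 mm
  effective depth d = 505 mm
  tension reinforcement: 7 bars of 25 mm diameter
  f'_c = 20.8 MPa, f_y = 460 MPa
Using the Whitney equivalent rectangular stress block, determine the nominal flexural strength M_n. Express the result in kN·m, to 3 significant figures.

A_s = 7 × 491 = 3437 mm².
T = A_s f_y = 3437 × 460 = 1581020 N = 1581.02 kN.
From C = T: a = T/(0.85 f'_c b) = 1581020/(0.85 × 20.8 × 510) = 175.34 mm.
M_n = T(d − a/2) = 1581.02 kN × (505 − 87.67) mm = 659.81 kN·m.

M_n ≈ 660 kN·m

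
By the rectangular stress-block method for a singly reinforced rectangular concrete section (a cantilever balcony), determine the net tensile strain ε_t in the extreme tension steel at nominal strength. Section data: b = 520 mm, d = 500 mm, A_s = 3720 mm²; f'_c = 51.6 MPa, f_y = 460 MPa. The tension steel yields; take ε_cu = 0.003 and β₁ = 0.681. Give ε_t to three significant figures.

a = A_s f_y/(0.85 f'_c b) = 75.03 mm.
β₁ = 0.681, so c = a/β₁ = 75.03/0.681 = 110.18 mm.
From the linear strain diagram with ε_cu = 0.003: ε_t = 0.003 (d − c)/c = 0.003 × (500 − 110.18)/110.18 = 0.0106.
Since ε_t ≥ 0.005, the section is tension-controlled.

ε_t ≈ 0.0106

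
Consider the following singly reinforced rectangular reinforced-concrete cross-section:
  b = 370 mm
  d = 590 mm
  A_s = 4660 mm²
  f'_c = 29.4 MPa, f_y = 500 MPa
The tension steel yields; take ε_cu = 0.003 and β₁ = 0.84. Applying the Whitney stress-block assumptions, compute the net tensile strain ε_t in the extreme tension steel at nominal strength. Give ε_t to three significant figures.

a = A_s f_y/(0.85 f'_c b) = 251.99 mm.
β₁ = 0.84, so c = a/β₁ = 251.99/0.84 = 299.99 mm.
From the linear strain diagram with ε_cu = 0.003: ε_t = 0.003 (d − c)/c = 0.003 × (590 − 299.99)/299.99 = 0.00290.
ε_t < 0.004 — the section is over-reinforced for flexure under ACI limits.

ε_t ≈ 0.00290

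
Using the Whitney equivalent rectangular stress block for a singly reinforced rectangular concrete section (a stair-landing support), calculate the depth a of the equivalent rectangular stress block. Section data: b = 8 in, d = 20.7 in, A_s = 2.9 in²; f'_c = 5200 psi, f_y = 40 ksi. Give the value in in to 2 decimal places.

T = A_s f_y = 2.9 × 40 = 116 kips.
a = T/(0.85 f'_c b) = 116/(0.85 × 5.2 × 8) = 3.28 in.

a ≈ 3.28 in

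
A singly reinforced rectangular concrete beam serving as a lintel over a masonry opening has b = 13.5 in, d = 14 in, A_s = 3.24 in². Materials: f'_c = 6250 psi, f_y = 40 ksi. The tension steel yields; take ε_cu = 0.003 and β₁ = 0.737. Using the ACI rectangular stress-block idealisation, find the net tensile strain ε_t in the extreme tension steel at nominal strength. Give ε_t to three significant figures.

a = A_s f_y/(0.85 f'_c b) = 1.807 in.
β₁ = 0.737, so c = a/β₁ = 1.807/0.737 = 2.452 in.
From the linear strain diagram with ε_cu = 0.003: ε_t = 0.003 (d − c)/c = 0.003 × (14 − 2.452)/2.452 = 0.0141.
Since ε_t ≥ 0.005, the section is tension-controlled.

ε_t ≈ 0.0141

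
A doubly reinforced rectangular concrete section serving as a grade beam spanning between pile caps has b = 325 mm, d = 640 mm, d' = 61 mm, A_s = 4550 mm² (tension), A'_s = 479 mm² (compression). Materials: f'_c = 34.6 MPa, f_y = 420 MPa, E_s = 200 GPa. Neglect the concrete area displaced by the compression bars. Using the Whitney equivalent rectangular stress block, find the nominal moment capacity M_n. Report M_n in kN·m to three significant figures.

Assume both tension and compression steel yield.
Net tension couple steel: A_s − A'_s = 4071 mm².
a = (A_s − A'_s) f_y / (0.85 f'_c b) = 1709820/(0.85 × 34.6 × 325) = 178.88 mm.
c = a/β₁ = 178.88/0.803 = 222.76 mm; ε'_s = 0.003(c − d')/c = 0.0022 ≥ f_y/E_s = 0.0021, so compression steel does yield.
M_n = (A_s − A'_s) f_y (d − a/2) + A'_s f_y (d − d') = [1709820 × (640 − 89.44) + 201180 × (640 − 61)] × 10⁻⁶ = 941.36 + 116.48 = 1057.84 kN·m.

M_n ≈ 1060 kN·m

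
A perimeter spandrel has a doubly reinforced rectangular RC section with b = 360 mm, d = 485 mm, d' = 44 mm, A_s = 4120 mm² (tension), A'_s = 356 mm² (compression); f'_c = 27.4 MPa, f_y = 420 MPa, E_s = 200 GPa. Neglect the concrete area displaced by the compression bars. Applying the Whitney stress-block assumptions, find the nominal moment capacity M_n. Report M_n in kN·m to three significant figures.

M_n ≈ 684 kN·m

Assume both tension and compression steel yield.
Net tension couple steel: A_s − A'_s = 3764 mm².
a = (A_s − A'_s) f_y / (0.85 f'_c b) = 1580880/(0.85 × 27.4 × 360) = 188.55 mm.
c = a/β₁ = 188.55/0.85 = 221.82 mm; ε'_s = 0.003(c − d')/c = 0.0024 ≥ f_y/E_s = 0.0021, so compression steel does yield.
M_n = (A_s − A'_s) f_y (d − a/2) + A'_s f_y (d − d') = [1580880 × (485 − 94.275) + 149520 × (485 − 44)] × 10⁻⁶ = 617.69 + 65.94 = 683.63 kN·m.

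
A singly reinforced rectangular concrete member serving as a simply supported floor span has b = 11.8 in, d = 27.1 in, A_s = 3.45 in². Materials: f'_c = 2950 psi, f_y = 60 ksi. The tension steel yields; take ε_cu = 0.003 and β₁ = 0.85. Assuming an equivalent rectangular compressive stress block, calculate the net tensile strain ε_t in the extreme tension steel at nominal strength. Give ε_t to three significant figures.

ε_t ≈ 0.00688

a = A_s f_y/(0.85 f'_c b) = 6.996 in.
β₁ = 0.85, so c = a/β₁ = 6.996/0.85 = 8.231 in.
From the linear strain diagram with ε_cu = 0.003: ε_t = 0.003 (d − c)/c = 0.003 × (27.1 − 8.231)/8.231 = 0.00688.
Since ε_t ≥ 0.005, the section is tension-controlled.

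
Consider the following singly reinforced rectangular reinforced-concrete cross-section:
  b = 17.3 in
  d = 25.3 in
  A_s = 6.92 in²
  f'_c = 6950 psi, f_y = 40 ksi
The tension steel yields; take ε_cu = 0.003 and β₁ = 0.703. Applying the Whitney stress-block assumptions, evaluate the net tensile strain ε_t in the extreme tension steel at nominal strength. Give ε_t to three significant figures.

ε_t ≈ 0.0167

a = A_s f_y/(0.85 f'_c b) = 2.708 in.
β₁ = 0.703, so c = a/β₁ = 2.708/0.703 = 3.852 in.
From the linear strain diagram with ε_cu = 0.003: ε_t = 0.003 (d − c)/c = 0.003 × (25.3 − 3.852)/3.852 = 0.0167.
Since ε_t ≥ 0.005, the section is tension-controlled.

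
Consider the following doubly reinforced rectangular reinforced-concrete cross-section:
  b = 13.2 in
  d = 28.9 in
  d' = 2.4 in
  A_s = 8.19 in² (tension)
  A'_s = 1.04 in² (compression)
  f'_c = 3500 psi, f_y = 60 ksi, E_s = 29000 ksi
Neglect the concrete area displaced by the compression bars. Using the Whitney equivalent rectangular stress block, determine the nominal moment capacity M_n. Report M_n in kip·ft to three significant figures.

M_n ≈ 976 kip·ft

Assume both steels yield.
a = (A_s − A'_s) f_y/(0.85 f'_c b) = (8.19 − 1.04) × 60/(0.85 × 3.5 × 13.2) = 10.924 in.
c = a/β₁ = 10.924/0.85 = 12.852 in; ε'_s = 0.003(c − d')/c = 0.0024 ≥ ε_y = 0.0021, so the compression steel yields.
M_n = (A_s − A'_s) f_y (d − a/2) + A'_s f_y (d − d') = 429 × (28.9 − 5.462) + 62.4 × (28.9 − 2.4) = 10054.9 + 1653.6 = 11708.5 kip·in = 11708.5/12 = 975.71 kip·ft.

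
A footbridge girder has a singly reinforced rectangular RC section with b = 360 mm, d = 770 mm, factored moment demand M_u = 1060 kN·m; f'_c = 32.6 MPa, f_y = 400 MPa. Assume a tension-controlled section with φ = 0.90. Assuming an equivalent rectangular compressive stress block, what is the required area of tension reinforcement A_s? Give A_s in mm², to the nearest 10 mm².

M_n = M_u/φ = 1060/0.90 = 1177.78 kN·m.
With M_n = 0.85 f'_c a b (d − a/2), solve the quadratic for a:
a = d − √(d² − 2M_n/(0.85 f'_c b)) = 770 − √(770² − 2 × 1177.78×10⁶/(0.85 × 32.6 × 360)) = 172.70 mm.
A_s = 0.85 f'_c a b / f_y = 0.85 × 32.6 × 172.70 × 360 / 400 = 4307.0 mm².

A_s ≈ 4310 mm²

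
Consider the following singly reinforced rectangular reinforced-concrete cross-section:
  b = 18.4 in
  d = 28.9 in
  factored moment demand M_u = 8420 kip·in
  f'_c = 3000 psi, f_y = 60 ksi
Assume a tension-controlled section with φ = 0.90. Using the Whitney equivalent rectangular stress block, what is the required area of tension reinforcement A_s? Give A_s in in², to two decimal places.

M_n = M_u/φ = 8420/0.90 = 9355.56 kip·in.
From M_n = 0.85 f'_c a b (d − a/2):
a = d − √(d² − 2M_n/(0.85 f'_c b)) = 28.9 − √(28.9² − 2 × 9355.56/(0.85 × 3 × 18.4)) = 8.009 in.
A_s = 0.85 f'_c a b / f_y = 0.85 × 3 × 8.009 × 18.4 / 60 = 6.263 in².

A_s ≈ 6.26 in²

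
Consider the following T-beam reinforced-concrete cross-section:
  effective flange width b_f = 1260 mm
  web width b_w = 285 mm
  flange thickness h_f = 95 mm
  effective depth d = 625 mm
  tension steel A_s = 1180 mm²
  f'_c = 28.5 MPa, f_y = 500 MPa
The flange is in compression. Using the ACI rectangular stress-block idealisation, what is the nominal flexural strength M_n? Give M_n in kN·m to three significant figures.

M_n ≈ 363 kN·m

Tension: T = A_s f_y = 1180 × 500 = 590000 N.
Try a within the flange: a = T/(0.85 f'_c b_f) = 590000/(0.85 × 28.5 × 1260) = 19.33 mm.
Since a = 19.33 ≤ h_f = 95 mm, the stress block lies entirely in the flange; analyse as a rectangular beam of width b_f.
M_n = T(d − a/2) = 590000 × (625 − 9.665) = 363.05 × 10⁶ N·mm.
M_n = 363.05 kN·m.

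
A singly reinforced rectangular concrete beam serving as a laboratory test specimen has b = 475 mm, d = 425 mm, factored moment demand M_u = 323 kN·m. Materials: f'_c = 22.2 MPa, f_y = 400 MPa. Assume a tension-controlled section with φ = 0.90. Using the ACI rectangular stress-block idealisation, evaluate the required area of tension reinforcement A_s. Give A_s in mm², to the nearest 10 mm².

A_s ≈ 2420 mm²

M_n = M_u/φ = 323/0.90 = 358.889 kN·m.
With M_n = 0.85 f'_c a b (d − a/2), solve the quadratic for a:
a = d − √(d² − 2M_n/(0.85 f'_c b)) = 425 − √(425² − 2 × 358.889×10⁶/(0.85 × 22.2 × 475)) = 107.91 mm.
A_s = 0.85 f'_c a b / f_y = 0.85 × 22.2 × 107.91 × 475 / 400 = 2418.1 mm².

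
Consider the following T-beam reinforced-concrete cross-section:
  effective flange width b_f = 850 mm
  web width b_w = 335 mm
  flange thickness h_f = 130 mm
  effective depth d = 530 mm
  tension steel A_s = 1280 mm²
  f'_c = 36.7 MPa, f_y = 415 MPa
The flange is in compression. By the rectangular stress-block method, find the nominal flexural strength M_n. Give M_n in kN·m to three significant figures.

M_n ≈ 276 kN·m

Tension: T = A_s f_y = 1280 × 415 = 531200 N.
Try a within the flange: a = T/(0.85 f'_c b_f) = 531200/(0.85 × 36.7 × 850) = 20.03 mm.
Since a = 20.03 ≤ h_f = 130 mm, the stress block lies entirely in the flange; analyse as a rectangular beam of width b_f.
M_n = T(d − a/2) = 531200 × (530 − 10.015) = 276.22 × 10⁶ N·mm.
M_n = 276.22 kN·m.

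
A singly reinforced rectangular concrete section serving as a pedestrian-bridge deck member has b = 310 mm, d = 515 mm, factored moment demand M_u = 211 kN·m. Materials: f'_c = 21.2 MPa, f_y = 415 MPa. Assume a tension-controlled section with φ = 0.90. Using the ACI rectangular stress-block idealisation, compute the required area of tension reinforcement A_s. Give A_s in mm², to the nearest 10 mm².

M_n = M_u/φ = 211/0.90 = 234.444 kN·m.
With M_n = 0.85 f'_c a b (d − a/2), solve the quadratic for a:
a = d − √(d² − 2M_n/(0.85 f'_c b)) = 515 − √(515² − 2 × 234.444×10⁶/(0.85 × 21.2 × 310)) = 89.22 mm.
A_s = 0.85 f'_c a b / f_y = 0.85 × 21.2 × 89.22 × 310 / 415 = 1201.0 mm².

A_s ≈ 1200 mm²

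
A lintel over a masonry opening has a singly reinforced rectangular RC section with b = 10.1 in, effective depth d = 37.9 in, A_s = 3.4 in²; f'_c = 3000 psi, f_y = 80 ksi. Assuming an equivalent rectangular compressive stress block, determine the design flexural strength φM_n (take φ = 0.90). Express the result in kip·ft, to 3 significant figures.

T = A_s f_y = 3.4 × 80 = 272 kips.
a = T/(0.85 f'_c b) = 272/(0.85 × 3 × 10.1) = 10.561 in.
M_n = T(d − a/2) = 272 × (37.9 − 5.2805) = 8872.5 kip·in = 8872.5/12 = 739.38 kip·ft.
φM_n = 0.90 × 739.38 = 665.44 kip·ft.

φM_n ≈ 665 kip·ft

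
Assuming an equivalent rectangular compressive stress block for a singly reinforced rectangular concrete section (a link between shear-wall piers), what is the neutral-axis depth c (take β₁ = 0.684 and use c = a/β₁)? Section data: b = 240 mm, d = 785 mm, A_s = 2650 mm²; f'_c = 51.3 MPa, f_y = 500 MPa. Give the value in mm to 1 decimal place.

c ≈ 185.1 mm

T = A_s f_y = 2650 × 500 = 1325000 N = 1325 kN.
Setting C = 0.85 f'_c a b equal to T: a = 1325000/(0.85 × 51.3 × 240) = 126.610 mm.
With β₁ = 0.684, c = a/β₁ = 126.610/0.684 = 185.1 mm.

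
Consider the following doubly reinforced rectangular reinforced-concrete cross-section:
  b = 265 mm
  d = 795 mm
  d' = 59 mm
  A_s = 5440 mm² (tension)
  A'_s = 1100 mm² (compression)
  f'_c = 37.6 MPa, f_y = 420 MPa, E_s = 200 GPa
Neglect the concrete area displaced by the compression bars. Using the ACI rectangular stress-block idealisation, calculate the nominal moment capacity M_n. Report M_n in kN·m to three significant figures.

M_n ≈ 1590 kN·m

Assume both tension and compression steel yield.
Net tension couple steel: A_s − A'_s = 4340 mm².
a = (A_s − A'_s) f_y / (0.85 f'_c b) = 1822800/(0.85 × 37.6 × 265) = 215.22 mm.
c = a/β₁ = 215.22/0.781 = 275.57 mm; ε'_s = 0.003(c − d')/c = 0.0024 ≥ f_y/E_s = 0.0021, so compression steel does yield.
M_n = (A_s − A'_s) f_y (d − a/2) + A'_s f_y (d − d') = [1822800 × (795 − 107.61) + 462000 × (795 − 59)] × 10⁻⁶ = 1252.97 + 340.03 = 1593.00 kN·m.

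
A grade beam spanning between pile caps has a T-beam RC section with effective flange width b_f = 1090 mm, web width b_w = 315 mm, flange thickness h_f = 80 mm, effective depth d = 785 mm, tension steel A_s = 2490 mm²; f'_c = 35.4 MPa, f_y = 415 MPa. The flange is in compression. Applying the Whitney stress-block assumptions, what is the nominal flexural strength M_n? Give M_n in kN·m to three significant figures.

Tension: T = A_s f_y = 2490 × 415 = 1033350 N.
Try a within the flange: a = T/(0.85 f'_c b_f) = 1033350/(0.85 × 35.4 × 1090) = 31.51 mm.
Since a = 31.51 ≤ h_f = 80 mm, the stress block lies entirely in the flange; analyse as a rectangular beam of width b_f.
M_n = T(d − a/2) = 1033350 × (785 − 15.755) = 794.90 × 10⁶ N·mm.
M_n = 794.90 kN·m.

M_n ≈ 795 kN·m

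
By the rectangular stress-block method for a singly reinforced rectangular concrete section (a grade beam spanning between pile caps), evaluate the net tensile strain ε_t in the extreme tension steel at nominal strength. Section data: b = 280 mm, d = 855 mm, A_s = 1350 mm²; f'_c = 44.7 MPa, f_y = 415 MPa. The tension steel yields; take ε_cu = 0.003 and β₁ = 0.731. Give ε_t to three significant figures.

a = A_s f_y/(0.85 f'_c b) = 52.66 mm.
β₁ = 0.731, so c = a/β₁ = 52.66/0.731 = 72.04 mm.
From the linear strain diagram with ε_cu = 0.003: ε_t = 0.003 (d − c)/c = 0.003 × (855 − 72.04)/72.04 = 0.0326.
Since ε_t ≥ 0.005, the section is tension-controlled.

ε_t ≈ 0.0326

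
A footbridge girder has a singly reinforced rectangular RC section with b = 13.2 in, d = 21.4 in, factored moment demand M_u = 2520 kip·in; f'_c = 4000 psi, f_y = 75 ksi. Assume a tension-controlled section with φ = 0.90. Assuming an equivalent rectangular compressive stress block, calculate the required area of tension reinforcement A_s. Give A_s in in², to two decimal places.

A_s ≈ 1.88 in²

M_n = M_u/φ = 2520/0.90 = 2800 kip·in.
From M_n = 0.85 f'_c a b (d − a/2):
a = d − √(d² − 2M_n/(0.85 f'_c b)) = 21.4 − √(21.4² − 2 × 2800/(0.85 × 4 × 13.2)) = 3.147 in.
A_s = 0.85 f'_c a b / f_y = 0.85 × 4 × 3.147 × 13.2 / 75 = 1.883 in².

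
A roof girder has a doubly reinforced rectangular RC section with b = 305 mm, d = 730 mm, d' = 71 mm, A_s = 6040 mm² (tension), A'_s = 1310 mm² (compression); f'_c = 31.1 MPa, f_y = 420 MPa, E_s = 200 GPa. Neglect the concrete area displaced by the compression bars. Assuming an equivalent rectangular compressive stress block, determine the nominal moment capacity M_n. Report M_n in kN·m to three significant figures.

M_n ≈ 1570 kN·m

Assume both tension and compression steel yield.
Net tension couple steel: A_s − A'_s = 4730 mm².
a = (A_s − A'_s) f_y / (0.85 f'_c b) = 1986600/(0.85 × 31.1 × 305) = 246.39 mm.
c = a/β₁ = 246.39/0.828 = 297.57 mm; ε'_s = 0.003(c − d')/c = 0.0023 ≥ f_y/E_s = 0.0021, so compression steel does yield.
M_n = (A_s − A'_s) f_y (d − a/2) + A'_s f_y (d − d') = [1986600 × (730 − 123.195) + 550200 × (730 − 71)] × 10⁻⁶ = 1205.48 + 362.58 = 1568.06 kN·m.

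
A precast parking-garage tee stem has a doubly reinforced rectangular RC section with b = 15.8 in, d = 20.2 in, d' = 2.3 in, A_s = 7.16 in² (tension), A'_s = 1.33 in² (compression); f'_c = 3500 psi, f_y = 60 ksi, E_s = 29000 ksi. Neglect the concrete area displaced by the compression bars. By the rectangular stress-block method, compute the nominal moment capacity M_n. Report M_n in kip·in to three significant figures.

M_n ≈ 7190 kip·in

Assume both steels yield.
a = (A_s − A'_s) f_y/(0.85 f'_c b) = (7.16 − 1.33) × 60/(0.85 × 3.5 × 15.8) = 7.442 in.
c = a/β₁ = 7.442/0.85 = 8.755 in; ε'_s = 0.003(c − d')/c = 0.0022 ≥ ε_y = 0.0021, so the compression steel yields.
M_n = (A_s − A'_s) f_y (d − a/2) + A'_s f_y (d − d') = 349.8 × (20.2 − 3.721) + 79.8 × (20.2 − 2.3) = 5764.4 + 1428.4 = 7192.8 kip·in.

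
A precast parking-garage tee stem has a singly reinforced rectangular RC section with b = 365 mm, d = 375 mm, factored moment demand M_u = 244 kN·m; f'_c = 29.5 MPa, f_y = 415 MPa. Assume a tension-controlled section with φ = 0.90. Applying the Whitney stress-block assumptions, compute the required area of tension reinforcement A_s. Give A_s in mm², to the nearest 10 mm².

A_s ≈ 1980 mm²

M_n = M_u/φ = 244/0.90 = 271.111 kN·m.
With M_n = 0.85 f'_c a b (d − a/2), solve the quadratic for a:
a = d − √(d² − 2M_n/(0.85 f'_c b)) = 375 − √(375² − 2 × 271.111×10⁶/(0.85 × 29.5 × 365)) = 89.73 mm.
A_s = 0.85 f'_c a b / f_y = 0.85 × 29.5 × 89.73 × 365 / 415 = 1978.9 mm².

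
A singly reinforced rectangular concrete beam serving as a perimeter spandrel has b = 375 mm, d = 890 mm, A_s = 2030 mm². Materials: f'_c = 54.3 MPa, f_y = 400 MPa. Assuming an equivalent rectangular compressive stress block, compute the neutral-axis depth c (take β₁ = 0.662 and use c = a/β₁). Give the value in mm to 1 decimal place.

c ≈ 70.9 mm

T = A_s f_y = 2030 × 400 = 812000 N = 812 kN.
Setting C = 0.85 f'_c a b equal to T: a = 812000/(0.85 × 54.3 × 375) = 46.914 mm.
With β₁ = 0.662, c = a/β₁ = 46.914/0.662 = 70.9 mm.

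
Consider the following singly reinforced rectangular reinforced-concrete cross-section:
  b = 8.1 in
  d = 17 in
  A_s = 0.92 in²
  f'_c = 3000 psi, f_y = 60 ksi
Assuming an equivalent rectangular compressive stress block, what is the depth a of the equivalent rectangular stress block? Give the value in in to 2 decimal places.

a ≈ 2.67 in

T = A_s f_y = 0.92 × 60 = 55.2 kips.
a = T/(0.85 f'_c b) = 55.2/(0.85 × 3 × 8.1) = 2.67 in.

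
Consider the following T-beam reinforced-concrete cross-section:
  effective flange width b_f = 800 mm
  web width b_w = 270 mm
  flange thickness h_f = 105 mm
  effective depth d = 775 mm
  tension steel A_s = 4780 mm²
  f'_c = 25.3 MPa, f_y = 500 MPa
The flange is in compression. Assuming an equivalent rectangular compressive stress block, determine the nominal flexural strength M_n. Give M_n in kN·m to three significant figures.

M_n ≈ 1670 kN·m

Tension: T = A_s f_y = 4780 × 500 = 2390000 N.
Try a within the flange: a = T/(0.85 f'_c b_f) = 2390000/(0.85 × 25.3 × 800) = 138.92 mm.
a = 138.92 > h_f = 105 mm: the block extends into the web. Split into flange-overhang and web parts.
C_f = 0.85 f'_c (b_f − b_w) h_f = 0.85 × 25.3 × (800 − 270) × 105 = 1196753 N.
Remaining web compression depth: a_w = (T − C_f)/(0.85 f'_c b_w) = (2390000 − 1196753)/(0.85 × 25.3 × 270) = 205.51 mm.
M_n = C_f(d − h_f/2) + (T − C_f)(d − a_w/2) = 1196753 × (775 − 52.5) + 1193247 × (775 − 102.755) = 864.65 + 802.15 = 1666.80 × 10⁶ N·mm.
M_n = 1666.80 kN·m.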